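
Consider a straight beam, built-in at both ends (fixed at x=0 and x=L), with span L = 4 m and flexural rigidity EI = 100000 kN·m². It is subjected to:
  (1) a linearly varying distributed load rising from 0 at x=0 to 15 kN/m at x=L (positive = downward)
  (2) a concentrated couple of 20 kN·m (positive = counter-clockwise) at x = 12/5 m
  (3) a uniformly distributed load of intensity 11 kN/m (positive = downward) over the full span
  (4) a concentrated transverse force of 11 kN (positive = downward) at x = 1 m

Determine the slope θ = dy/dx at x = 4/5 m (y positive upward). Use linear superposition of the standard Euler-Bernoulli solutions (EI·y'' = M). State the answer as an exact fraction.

Load 1 — triangular load w₀=15 kN/m (0→w₀ over full span):
  θ_1 = -w₀(2x(L-x)(L-2x)(x+2L)+x²(L-x)²)/(120LEI) = -15·(2·(4/5)·(4-(4/5))·(4-2·(4/5))·((4/5)+2·4)+(4/5)²·(4-(4/5))²)/(120·4·100000) = -14/390625 rad
Load 2 — applied couple M₀=20 kN·m at a=12/5 m (b=L-a=8/5):
  θ_2 = (R_Ax²/2 - M_Ax)/EI  [x≤a] with R_A=36/5, M_A=32/5 = ((36/5)·(4/5)²/2 - (32/5)·(4/5))/100000 = -11/390625 rad
Load 3 — uniform load w=11 kN/m over full span:
  θ_3 = -wx(L-x)(L-2x)/(12EI) = -11·(4/5)·(4-(4/5))·(4-2·(4/5))/(12·100000) = -22/390625 rad
Load 4 — point force P=11 kN at a=1 m (b=L-a=3):
  θ_4 = -Pb²x(2aL-(3a+b)x)/(2L³EI)  [x≤a] = -11·3²·(4/5)·(2·1·4-(3·1+3)·(4/5))/(2·4³·100000) = -99/5000000 rad
Superposition: θ = Σ θ_i = -3503/25000000 rad ≈ -0.000140 rad

θ(4/5) = -3503/25000000 rad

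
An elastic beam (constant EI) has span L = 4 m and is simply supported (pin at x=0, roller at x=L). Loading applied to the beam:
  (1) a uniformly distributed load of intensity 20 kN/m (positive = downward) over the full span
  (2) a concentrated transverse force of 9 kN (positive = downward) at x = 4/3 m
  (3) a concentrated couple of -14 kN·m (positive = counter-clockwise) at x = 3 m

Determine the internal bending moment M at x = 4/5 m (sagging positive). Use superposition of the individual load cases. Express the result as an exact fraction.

M(4/5) = 138/5 kN·m

Load 1 — uniform load w=20 kN/m over full span:
  M_1 = wx(L-x)/2 = 20·(4/5)·(4-(4/5))/2 = 128/5 kN·m
Load 2 — point force P=9 kN at a=4/3 m (b=L-a=8/3):
  M_2 = Pbx/L  [x≤a] = 9·(8/3)·(4/5)/4 = 24/5 kN·m
Load 3 — applied couple M₀=-14 kN·m at a=3 m (b=L-a=1):
  M_3 = M₀x/L  [x≤a] = (-14)·(4/5)/4 = -14/5 kN·m
Superposition: M = Σ M_i = 138/5 kN·m ≈ 27.600000 kN·m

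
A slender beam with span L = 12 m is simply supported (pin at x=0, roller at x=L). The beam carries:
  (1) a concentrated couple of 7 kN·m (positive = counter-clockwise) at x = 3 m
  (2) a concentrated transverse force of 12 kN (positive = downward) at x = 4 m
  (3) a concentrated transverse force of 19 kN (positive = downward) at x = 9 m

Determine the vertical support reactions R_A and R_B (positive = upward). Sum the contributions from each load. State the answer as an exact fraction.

R_A = 40/3 kN, R_B = 53/3 kN

Load 1 — applied couple M₀=7 kN·m at a=3 m (b=L-a=9):
  R_A = M₀/L = 7/12 kN
  R_B = -M₀/L = -7/12 kN
Load 2 — point force P=12 kN at a=4 m (b=L-a=8):
  R_A = Pb/L = 12·8/12 = 8 kN
  R_B = Pa/L = 12·4/12 = 4 kN
Load 3 — point force P=19 kN at a=9 m (b=L-a=3):
  R_A = Pb/L = 19·3/12 = 19/4 kN
  R_B = Pa/L = 19·9/12 = 57/4 kN
Superposition: R_A = 40/3 kN, R_B = 53/3 kN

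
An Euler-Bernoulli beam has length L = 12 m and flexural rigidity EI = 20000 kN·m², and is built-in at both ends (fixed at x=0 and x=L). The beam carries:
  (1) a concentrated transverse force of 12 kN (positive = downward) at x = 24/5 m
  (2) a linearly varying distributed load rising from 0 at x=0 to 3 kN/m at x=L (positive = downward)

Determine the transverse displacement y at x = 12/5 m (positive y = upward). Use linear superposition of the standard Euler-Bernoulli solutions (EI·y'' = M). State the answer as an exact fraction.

Load 1 — point force P=12 kN at a=24/5 m (b=L-a=36/5):
  y_1 = -Pb²x²(3aL-(3a+b)x)/(6L³EI)  [x≤a] = -12·(36/5)²·(12/5)²·(3·(24/5)·12-(3·(24/5)+(36/5))·(12/5))/(6·12³·20000) = -20412/9765625 m
Load 2 — triangular load w₀=3 kN/m (0→w₀ over full span):
  y_2 = -w₀x²(L-x)²(x+2L)/(120LEI) = -3·(12/5)²·(12-(12/5))²·((12/5)+2·12)/(120·12·20000) = -14256/9765625 m
Superposition: y = Σ y_i = -34668/9765625 m ≈ -0.003550 m

y(12/5) = -34668/9765625 m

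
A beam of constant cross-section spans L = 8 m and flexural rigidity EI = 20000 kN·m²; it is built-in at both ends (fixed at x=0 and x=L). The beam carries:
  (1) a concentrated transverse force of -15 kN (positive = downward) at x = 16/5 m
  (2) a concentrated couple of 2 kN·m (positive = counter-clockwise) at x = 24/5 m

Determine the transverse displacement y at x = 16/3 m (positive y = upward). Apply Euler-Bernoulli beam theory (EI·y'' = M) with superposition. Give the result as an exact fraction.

Load 1 — point force P=-15 kN at a=16/5 m (b=L-a=24/5):
  y_1 = -Pa²(L-x)²(3bL-(3b+a)(L-x))/(6L³EI)  [x>a] = -(-15)·(16/5)²·(8-(16/3))²·(3·(24/5)·8-(3·(24/5)+(16/5))·(8-(16/3)))/(6·8³·20000) = 512/421875 m
Load 2 — applied couple M₀=2 kN·m at a=24/5 m (b=L-a=16/5):
  y_2 = (R_Ax³/6 - M_Ax²/2 - M₀(x-a)²/2)/EI  [x>a] with R_A=9/25, M_A=16/25 = ((9/25)·(16/3)³/6 - (16/25)·(16/3)²/2 - 2·((16/3)-(24/5))²/2)/20000 = -2/140625 m
Superposition: y = Σ y_i = 506/421875 m ≈ 0.001199 m

y(16/3) = 506/421875 m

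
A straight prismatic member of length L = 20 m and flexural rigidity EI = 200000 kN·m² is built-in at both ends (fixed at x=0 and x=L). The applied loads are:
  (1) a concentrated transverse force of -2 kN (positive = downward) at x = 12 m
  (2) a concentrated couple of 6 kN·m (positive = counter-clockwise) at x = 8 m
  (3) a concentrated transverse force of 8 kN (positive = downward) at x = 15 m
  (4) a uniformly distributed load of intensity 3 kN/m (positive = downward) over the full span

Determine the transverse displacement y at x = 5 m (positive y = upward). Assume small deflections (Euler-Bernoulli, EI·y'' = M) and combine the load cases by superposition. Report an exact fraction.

y(5) = -59/16000 m

Load 1 — point force P=-2 kN at a=12 m (b=L-a=8):
  y_1 = -Pb²x²(3aL-(3a+b)x)/(6L³EI)  [x≤a] = -(-2)·8²·5²·(3·12·20-(3·12+8)·5)/(6·20³·200000) = 1/6000 m
Load 2 — applied couple M₀=6 kN·m at a=8 m (b=L-a=12):
  y_2 = (R_Ax³/6 - M_Ax²/2)/EI  [x≤a] with R_A=54/125, M_A=18/25 = ((54/125)·5³/6 - (18/25)·5²/2)/200000 = 0 m
Load 3 — point force P=8 kN at a=15 m (b=L-a=5):
  y_3 = -Pb²x²(3aL-(3a+b)x)/(6L³EI)  [x≤a] = -8·5²·5²·(3·15·20-(3·15+5)·5)/(6·20³·200000) = -13/38400 m
Load 4 — uniform load w=3 kN/m over full span:
  y_4 = -wx²(L-x)²/(24EI) = -3·5²·(20-5)²/(24·200000) = -9/2560 m
Superposition: y = Σ y_i = -59/16000 m ≈ -0.003687 m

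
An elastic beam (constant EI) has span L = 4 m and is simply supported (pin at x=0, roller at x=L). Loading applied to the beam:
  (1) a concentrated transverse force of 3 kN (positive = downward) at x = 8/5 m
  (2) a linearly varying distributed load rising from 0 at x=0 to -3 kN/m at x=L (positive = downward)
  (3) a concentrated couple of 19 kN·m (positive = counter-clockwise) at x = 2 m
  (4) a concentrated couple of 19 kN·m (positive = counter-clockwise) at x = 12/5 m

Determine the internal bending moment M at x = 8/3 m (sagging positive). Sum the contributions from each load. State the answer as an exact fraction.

Load 1 — point force P=3 kN at a=8/5 m (b=L-a=12/5):
  M_1 = Pa(L-x)/L  [x>a] = 3·(8/5)·(4-(8/3))/4 = 8/5 kN·m
Load 2 — triangular load w₀=-3 kN/m (0→w₀ over full span):
  M_2 = w₀Lx/6 - w₀x³/(6L) = (-3)·4·(8/3)/6 - (-3)·(8/3)³/(6·4) = -80/27 kN·m
Load 3 — applied couple M₀=19 kN·m at a=2 m (b=L-a=2):
  M_3 = M₀x/L - M₀  [x>a] = 19·(8/3)/4 - 19 = -19/3 kN·m
Load 4 — applied couple M₀=19 kN·m at a=12/5 m (b=L-a=8/5):
  M_4 = M₀x/L - M₀  [x>a] = 19·(8/3)/4 - 19 = -19/3 kN·m
Superposition: M = Σ M_i = -1894/135 kN·m ≈ -14.029630 kN·m

M(8/3) = -1894/135 kN·m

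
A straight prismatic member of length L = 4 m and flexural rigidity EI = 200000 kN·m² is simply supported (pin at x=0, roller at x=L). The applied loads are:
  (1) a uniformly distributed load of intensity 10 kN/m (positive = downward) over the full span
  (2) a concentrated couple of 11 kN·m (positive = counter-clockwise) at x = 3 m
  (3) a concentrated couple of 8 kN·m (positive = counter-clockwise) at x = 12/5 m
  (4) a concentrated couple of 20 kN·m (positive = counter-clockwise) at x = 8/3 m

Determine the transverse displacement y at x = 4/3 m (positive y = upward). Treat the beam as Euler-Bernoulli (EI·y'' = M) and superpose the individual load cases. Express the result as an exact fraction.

Load 1 — uniform load w=10 kN/m over full span:
  y_1 = -wx(L³-2Lx²+x³)/(24EI) = -10·(4/3)·(4³-2·4·(4/3)²+(4/3)³)/(24·200000) = -22/151875 m
Load 2 — applied couple M₀=11 kN·m at a=3 m (b=L-a=1):
  y_2 = (M₀x³/(6L)+C₁x)/EI  [x≤a] with C₁=M₀(3b²-L²)/(6L)=-143/24 = (11·(4/3)³/(6·4)+(-143/24)·(4/3))/200000 = -1111/32400000 m
Load 3 — applied couple M₀=8 kN·m at a=12/5 m (b=L-a=8/5):
  y_3 = (M₀x³/(6L)+C₁x)/EI  [x≤a] with C₁=M₀(3b²-L²)/(6L)=-208/75 = (8·(4/3)³/(6·4)+(-208/75)·(4/3))/200000 = -92/6328125 m
Load 4 — applied couple M₀=20 kN·m at a=8/3 m (b=L-a=4/3):
  y_4 = (M₀x³/(6L)+C₁x)/EI  [x≤a] with C₁=M₀(3b²-L²)/(6L)=-80/9 = (20·(4/3)³/(6·4)+(-80/9)·(4/3))/200000 = -1/20250 m
Superposition: y = Σ y_i = -590653/2430000000 m ≈ -0.000243 m

y(4/3) = -590653/2430000000 m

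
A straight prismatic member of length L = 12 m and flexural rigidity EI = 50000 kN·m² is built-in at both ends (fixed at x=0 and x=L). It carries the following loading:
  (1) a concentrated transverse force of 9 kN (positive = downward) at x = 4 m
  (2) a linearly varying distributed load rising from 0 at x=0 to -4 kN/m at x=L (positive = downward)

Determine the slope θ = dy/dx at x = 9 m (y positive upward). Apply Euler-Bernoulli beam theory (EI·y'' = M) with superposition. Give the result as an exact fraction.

θ(9) = -567/2000000 rad

Load 1 — point force P=9 kN at a=4 m (b=L-a=8):
  θ_1 = Pa²(L-x)(2bL-(3b+a)(L-x))/(2L³EI)  [x>a] = 9·4²·(12-9)·(2·8·12-(3·8+4)·(12-9))/(2·12³·50000) = 27/100000 rad
Load 2 — triangular load w₀=-4 kN/m (0→w₀ over full span):
  θ_2 = -w₀(2x(L-x)(L-2x)(x+2L)+x²(L-x)²)/(120LEI) = -(-4)·(2·9·(12-9)·(12-2·9)·(9+2·12)+9²·(12-9)²)/(120·12·50000) = -1107/2000000 rad
Superposition: θ = Σ θ_i = -567/2000000 rad ≈ -0.000284 rad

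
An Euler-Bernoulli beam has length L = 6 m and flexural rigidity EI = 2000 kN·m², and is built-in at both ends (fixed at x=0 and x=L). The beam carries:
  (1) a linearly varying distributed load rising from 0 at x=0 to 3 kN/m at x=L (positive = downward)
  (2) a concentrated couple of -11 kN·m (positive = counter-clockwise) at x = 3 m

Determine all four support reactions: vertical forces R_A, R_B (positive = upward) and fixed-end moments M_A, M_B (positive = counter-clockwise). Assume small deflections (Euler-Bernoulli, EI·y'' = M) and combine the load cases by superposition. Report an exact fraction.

R_A = -1/20 kN, M_A = 17/20 kN·m, R_B = 181/20 kN, M_B = -163/20 kN·m

Load 1 — triangular load w₀=3 kN/m (0→w₀ over full span):
  R_A = 3w₀L/20 = 3·3·6/20 = 27/10 kN
  M_A = w₀L²/30 = 3·6²/30 = 18/5 kN·m
  R_B = 7w₀L/20 = 7·3·6/20 = 63/10 kN
  M_B = -w₀L²/20 = -3·6²/20 = -27/5 kN·m
Load 2 — applied couple M₀=-11 kN·m at a=3 m (b=L-a=3):
  R_A = 6M₀ab/L³ = 6·(-11)·3·3/6³ = -11/4 kN
  M_A = M₀b(2a-b)/L² = (-11)·3·(2·3-3)/6² = -11/4 kN·m
  R_B = -6M₀ab/L³ = -6·(-11)·3·3/6³ = 11/4 kN
  M_B = M₀a(2b-a)/L² = (-11)·3·(2·3-3)/6² = -11/4 kN·m
Superposition: R_A = -1/20 kN, M_A = 17/20 kN·m, R_B = 181/20 kN, M_B = -163/20 kN·m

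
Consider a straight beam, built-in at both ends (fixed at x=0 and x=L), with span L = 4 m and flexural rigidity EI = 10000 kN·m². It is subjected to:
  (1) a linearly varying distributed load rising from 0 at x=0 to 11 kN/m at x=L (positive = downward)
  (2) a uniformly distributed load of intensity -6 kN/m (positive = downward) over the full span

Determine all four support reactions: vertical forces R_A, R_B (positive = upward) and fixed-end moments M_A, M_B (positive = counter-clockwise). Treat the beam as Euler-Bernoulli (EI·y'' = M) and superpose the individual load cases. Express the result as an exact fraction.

R_A = -27/5 kN, M_A = -32/15 kN·m, R_B = 17/5 kN, M_B = -4/5 kN·m

Load 1 — triangular load w₀=11 kN/m (0→w₀ over full span):
  R_A = 3w₀L/20 = 3·11·4/20 = 33/5 kN
  M_A = w₀L²/30 = 11·4²/30 = 88/15 kN·m
  R_B = 7w₀L/20 = 7·11·4/20 = 77/5 kN
  M_B = -w₀L²/20 = -11·4²/20 = -44/5 kN·m
Load 2 — uniform load w=-6 kN/m over full span:
  R_A = wL/2 = (-6)·4/2 = -12 kN
  M_A = wL²/12 = (-6)·4²/12 = -8 kN·m
  R_B = wL/2 = (-6)·4/2 = -12 kN
  M_B = -wL²/12 = -(-6)·4²/12 = 8 kN·m
Superposition: R_A = -27/5 kN, M_A = -32/15 kN·m, R_B = 17/5 kN, M_B = -4/5 kN·m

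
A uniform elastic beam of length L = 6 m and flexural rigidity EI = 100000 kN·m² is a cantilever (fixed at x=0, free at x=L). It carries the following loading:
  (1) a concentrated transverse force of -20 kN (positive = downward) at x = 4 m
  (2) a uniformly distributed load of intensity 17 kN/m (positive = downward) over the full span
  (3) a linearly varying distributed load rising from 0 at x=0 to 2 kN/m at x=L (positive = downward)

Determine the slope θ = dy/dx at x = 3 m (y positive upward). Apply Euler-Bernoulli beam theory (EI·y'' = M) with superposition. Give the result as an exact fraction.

Load 1 — point force P=-20 kN at a=4 m (b=L-a=2):
  θ_1 = -Px(2a-x)/(2EI)  [x≤a] = -(-20)·3·(2·4-3)/(2·100000) = 3/2000 rad
Load 2 — uniform load w=17 kN/m over full span:
  θ_2 = -wx(x²-3Lx+3L²)/(6EI) = -17·3·(3²-3·6·3+3·6²)/(6·100000) = -1071/200000 rad
Load 3 — triangular load w₀=2 kN/m (0→w₀ over full span):
  θ_3 = (w₀Lx²/4-w₀L²x/3-w₀x⁴/(24L))/EI = (2·6·3²/4-2·6²·3/3-2·3⁴/(24·6))/100000 = -369/800000 rad
Superposition: θ = Σ θ_i = -3453/800000 rad ≈ -0.004316 rad

θ(3) = -3453/800000 rad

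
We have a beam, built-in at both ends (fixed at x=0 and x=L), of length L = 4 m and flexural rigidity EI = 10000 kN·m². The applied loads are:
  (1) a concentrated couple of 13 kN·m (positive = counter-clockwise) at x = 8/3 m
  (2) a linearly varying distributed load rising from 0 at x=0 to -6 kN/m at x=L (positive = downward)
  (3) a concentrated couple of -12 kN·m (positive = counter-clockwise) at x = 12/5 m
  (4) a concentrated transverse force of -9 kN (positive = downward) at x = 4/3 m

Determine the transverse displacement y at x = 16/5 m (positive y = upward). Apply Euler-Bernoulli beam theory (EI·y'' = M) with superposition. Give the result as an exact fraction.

y(16/5) = 9754/87890625 m

Load 1 — applied couple M₀=13 kN·m at a=8/3 m (b=L-a=4/3):
  y_1 = (R_Ax³/6 - M_Ax²/2 - M₀(x-a)²/2)/EI  [x>a] with R_A=13/3, M_A=13/3 = ((13/3)·(16/5)³/6 - (13/3)·(16/5)²/2 - 13·((16/5)-(8/3))²/2)/10000 = -26/703125 m
Load 2 — triangular load w₀=-6 kN/m (0→w₀ over full span):
  y_2 = -w₀x²(L-x)²(x+2L)/(120LEI) = -(-6)·(16/5)²·(4-(16/5))²·((16/5)+2·4)/(120·4·10000) = 896/9765625 m
Load 3 — applied couple M₀=-12 kN·m at a=12/5 m (b=L-a=8/5):
  y_3 = (R_Ax³/6 - M_Ax²/2 - M₀(x-a)²/2)/EI  [x>a] with R_A=-108/25, M_A=-96/25 = ((-108/25)·(16/5)³/6 - (-96/25)·(16/5)²/2 - (-12)·((16/5)-(12/5))²/2)/10000 = -18/1953125 m
Load 4 — point force P=-9 kN at a=4/3 m (b=L-a=8/3):
  y_4 = -Pa²(L-x)²(3bL-(3b+a)(L-x))/(6L³EI)  [x>a] = -(-9)·(4/3)²·(4-(16/5))²·(3·(8/3)·4-(3·(8/3)+(4/3))·(4-(16/5)))/(6·4³·10000) = 46/703125 m
Superposition: y = Σ y_i = 9754/87890625 m ≈ 0.000111 m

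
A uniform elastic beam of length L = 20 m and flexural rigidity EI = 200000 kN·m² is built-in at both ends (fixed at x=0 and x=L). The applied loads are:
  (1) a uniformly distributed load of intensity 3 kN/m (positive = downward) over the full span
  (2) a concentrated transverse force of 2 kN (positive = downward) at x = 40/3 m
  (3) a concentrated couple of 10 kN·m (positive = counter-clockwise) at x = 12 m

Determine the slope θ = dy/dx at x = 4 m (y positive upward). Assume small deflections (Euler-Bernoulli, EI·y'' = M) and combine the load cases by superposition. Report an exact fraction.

Load 1 — uniform load w=3 kN/m over full span:
  θ_1 = -wx(L-x)(L-2x)/(12EI) = -3·4·(20-4)·(20-2·4)/(12·200000) = -3/3125 rad
Load 2 — point force P=2 kN at a=40/3 m (b=L-a=20/3):
  θ_2 = -Pb²x(2aL-(3a+b)x)/(2L³EI)  [x≤a] = -2·(20/3)²·4·(2·(40/3)·20-(3·(40/3)+(20/3))·4)/(2·20³·200000) = -13/337500 rad
Load 3 — applied couple M₀=10 kN·m at a=12 m (b=L-a=8):
  θ_3 = (R_Ax²/2 - M_Ax)/EI  [x≤a] with R_A=18/25, M_A=16/5 = ((18/25)·4²/2 - (16/5)·4)/200000 = -11/312500 rad
Superposition: θ = Σ θ_i = -4361/4218750 rad ≈ -0.001034 rad

θ(4) = -4361/4218750 rad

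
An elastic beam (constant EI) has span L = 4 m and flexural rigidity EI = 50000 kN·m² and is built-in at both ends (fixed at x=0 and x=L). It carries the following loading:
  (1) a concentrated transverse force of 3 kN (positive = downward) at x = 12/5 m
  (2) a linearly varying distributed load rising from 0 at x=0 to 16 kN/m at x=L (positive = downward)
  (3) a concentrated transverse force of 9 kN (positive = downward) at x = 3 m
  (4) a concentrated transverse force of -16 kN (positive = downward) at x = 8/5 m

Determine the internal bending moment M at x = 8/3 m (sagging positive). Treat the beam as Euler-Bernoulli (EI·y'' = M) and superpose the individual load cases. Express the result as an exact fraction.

Load 1 — point force P=3 kN at a=12/5 m (b=L-a=8/5):
  M_1 = Pa²(a+3b)(L-x)/L³ - Pa²b/L²  [x>a] = 3·(12/5)²·((12/5)+3·(8/5))·(4-(8/3))/4³ - 3·(12/5)²·(8/5)/4² = 108/125 kN·m
Load 2 — triangular load w₀=16 kN/m (0→w₀ over full span):
  M_2 = 3w₀Lx/20 - w₀L²/30 - w₀x³/(6L) = 3·16·4·(8/3)/20 - 16·4²/30 - 16·(8/3)³/(6·4) = 1792/405 kN·m
Load 3 — point force P=9 kN at a=3 m (b=L-a=1):
  M_3 = Pb²(3a+b)x/L³ - Pab²/L²  [x≤a] = 9·1²·(3·3+1)·(8/3)/4³ - 9·3·1²/4² = 33/16 kN·m
Load 4 — point force P=-16 kN at a=8/5 m (b=L-a=12/5):
  M_4 = Pa²(a+3b)(L-x)/L³ - Pa²b/L²  [x>a] = (-16)·(8/5)²·((8/5)+3·(12/5))·(4-(8/3))/4³ - (-16)·(8/5)²·(12/5)/4² = -512/375 kN·m
Superposition: M = Σ M_i = 969709/162000 kN·m ≈ 5.985858 kN·m

M(8/3) = 969709/162000 kN·m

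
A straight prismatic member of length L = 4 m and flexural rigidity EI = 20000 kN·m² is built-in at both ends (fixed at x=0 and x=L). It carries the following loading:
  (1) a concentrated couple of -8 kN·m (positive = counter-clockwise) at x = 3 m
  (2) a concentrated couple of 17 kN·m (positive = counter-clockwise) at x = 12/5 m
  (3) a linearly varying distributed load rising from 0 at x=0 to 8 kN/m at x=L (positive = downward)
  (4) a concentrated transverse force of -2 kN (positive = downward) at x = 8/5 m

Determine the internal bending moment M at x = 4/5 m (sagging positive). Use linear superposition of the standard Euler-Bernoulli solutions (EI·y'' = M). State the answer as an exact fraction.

Load 1 — applied couple M₀=-8 kN·m at a=3 m (b=L-a=1):
  M_1 = R_Ax - M_A  [x≤a] with R_A=-9/4, M_A=-5/2 = (-9/4)·(4/5) - (-5/2) = 7/10 kN·m
Load 2 — applied couple M₀=17 kN·m at a=12/5 m (b=L-a=8/5):
  M_2 = R_Ax - M_A  [x≤a] with R_A=153/25, M_A=136/25 = (153/25)·(4/5) - (136/25) = -68/125 kN·m
Load 3 — triangular load w₀=8 kN/m (0→w₀ over full span):
  M_3 = 3w₀Lx/20 - w₀L²/30 - w₀x³/(6L) = 3·8·4·(4/5)/20 - 8·4²/30 - 8·(4/5)³/(6·4) = -224/375 kN·m
Load 4 — point force P=-2 kN at a=8/5 m (b=L-a=12/5):
  M_4 = Pb²(3a+b)x/L³ - Pab²/L²  [x≤a] = (-2)·(12/5)²·(3·(8/5)+(12/5))·(4/5)/4³ - (-2)·(8/5)·(12/5)²/4² = 72/625 kN·m
Superposition: M = Σ M_i = -1223/3750 kN·m ≈ -0.326133 kN·m

M(4/5) = -1223/3750 kN·m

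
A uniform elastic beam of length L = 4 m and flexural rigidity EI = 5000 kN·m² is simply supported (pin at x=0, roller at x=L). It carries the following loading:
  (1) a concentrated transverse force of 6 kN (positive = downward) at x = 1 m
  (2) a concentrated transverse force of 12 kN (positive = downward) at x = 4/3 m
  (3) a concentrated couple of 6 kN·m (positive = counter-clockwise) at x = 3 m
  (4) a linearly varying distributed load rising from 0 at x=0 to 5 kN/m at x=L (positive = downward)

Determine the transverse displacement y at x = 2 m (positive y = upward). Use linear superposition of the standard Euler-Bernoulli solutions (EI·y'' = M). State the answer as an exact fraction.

y(2) = -863/135000 m

Load 1 — point force P=6 kN at a=1 m (b=L-a=3):
  y_1 = -Pa(L-x)(2Lx-a²-x²)/(6LEI)  [x>a] = -6·1·(4-2)·(2·4·2-1²-2²)/(6·4·5000) = -11/10000 m
Load 2 — point force P=12 kN at a=4/3 m (b=L-a=8/3):
  y_2 = -Pa(L-x)(2Lx-a²-x²)/(6LEI)  [x>a] = -12·(4/3)·(4-2)·(2·4·2-(4/3)²-2²)/(6·4·5000) = -46/16875 m
Load 3 — applied couple M₀=6 kN·m at a=3 m (b=L-a=1):
  y_3 = (M₀x³/(6L)+C₁x)/EI  [x≤a] with C₁=M₀(3b²-L²)/(6L)=-13/4 = (6·2³/(6·4)+(-13/4)·2)/5000 = -9/10000 m
Load 4 — triangular load w₀=5 kN/m (0→w₀ over full span):
  y_4 = -w₀x(7L⁴-10L²x²+3x⁴)/(360LEI) = -5·2·(7·4⁴-10·4²·2²+3·2⁴)/(360·4·5000) = -1/600 m
Superposition: y = Σ y_i = -863/135000 m ≈ -0.006393 m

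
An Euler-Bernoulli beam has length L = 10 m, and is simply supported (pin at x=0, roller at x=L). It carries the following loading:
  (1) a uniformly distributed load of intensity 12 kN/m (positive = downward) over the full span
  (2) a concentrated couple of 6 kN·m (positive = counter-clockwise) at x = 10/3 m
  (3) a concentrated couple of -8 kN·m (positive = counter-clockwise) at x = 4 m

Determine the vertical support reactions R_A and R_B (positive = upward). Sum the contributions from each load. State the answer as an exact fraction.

R_A = 299/5 kN, R_B = 301/5 kN

Load 1 — uniform load w=12 kN/m over full span:
  R_A = wL/2 = 12·10/2 = 60 kN
  R_B = wL/2 = 12·10/2 = 60 kN
Load 2 — applied couple M₀=6 kN·m at a=10/3 m (b=L-a=20/3):
  R_A = M₀/L = 6/10 = 3/5 kN
  R_B = -M₀/L = -6/10 = -3/5 kN
Load 3 — applied couple M₀=-8 kN·m at a=4 m (b=L-a=6):
  R_A = M₀/L = (-8)/10 = -4/5 kN
  R_B = -M₀/L = -(-8)/10 = 4/5 kN
Superposition: R_A = 299/5 kN, R_B = 301/5 kN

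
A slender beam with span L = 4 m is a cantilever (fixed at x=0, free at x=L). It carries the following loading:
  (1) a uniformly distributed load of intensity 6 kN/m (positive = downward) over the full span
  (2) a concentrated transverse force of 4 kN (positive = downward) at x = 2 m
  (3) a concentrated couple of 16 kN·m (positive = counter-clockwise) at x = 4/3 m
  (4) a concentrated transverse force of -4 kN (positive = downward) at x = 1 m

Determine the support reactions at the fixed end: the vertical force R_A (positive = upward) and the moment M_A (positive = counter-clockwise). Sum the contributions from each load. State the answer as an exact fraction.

Load 1 — uniform load w=6 kN/m over full span:
  R_A = wL = 6·4 = 24 kN
  M_A = wL²/2 = 6·4²/2 = 48 kN·m
Load 2 — point force P=4 kN at a=2 m (b=L-a=2):
  R_A = P = 4 kN
  M_A = Pa = 4·2 = 8 kN·m
Load 3 — applied couple M₀=16 kN·m at a=4/3 m (b=L-a=8/3):
  R_A = 0 kN
  M_A = -M₀ = -16 kN·m
Load 4 — point force P=-4 kN at a=1 m (b=L-a=3):
  R_A = P = (-4) = -4 kN
  M_A = Pa = (-4)·1 = -4 kN·m
Superposition: R_A = 24 kN, M_A = 36 kN·m

R_A = 24 kN, M_A = 36 kN·m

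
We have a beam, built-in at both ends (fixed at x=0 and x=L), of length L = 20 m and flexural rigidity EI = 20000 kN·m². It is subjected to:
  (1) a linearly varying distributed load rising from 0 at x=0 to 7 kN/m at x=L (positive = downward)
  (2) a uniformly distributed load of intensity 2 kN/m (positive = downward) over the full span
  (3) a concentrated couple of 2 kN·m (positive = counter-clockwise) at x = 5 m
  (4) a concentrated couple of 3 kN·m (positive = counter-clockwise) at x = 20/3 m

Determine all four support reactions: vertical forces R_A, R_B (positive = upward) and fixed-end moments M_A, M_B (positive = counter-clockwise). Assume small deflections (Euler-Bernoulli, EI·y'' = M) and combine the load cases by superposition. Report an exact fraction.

R_A = 661/16 kN, M_A = 1277/8 kN·m, R_B = 1099/16 kN, M_B = -4921/24 kN·m

Load 1 — triangular load w₀=7 kN/m (0→w₀ over full span):
  R_A = 3w₀L/20 = 3·7·20/20 = 21 kN
  M_A = w₀L²/30 = 7·20²/30 = 280/3 kN·m
  R_B = 7w₀L/20 = 7·7·20/20 = 49 kN
  M_B = -w₀L²/20 = -7·20²/20 = -140 kN·m
Load 2 — uniform load w=2 kN/m over full span:
  R_A = wL/2 = 2·20/2 = 20 kN
  M_A = wL²/12 = 2·20²/12 = 200/3 kN·m
  R_B = wL/2 = 2·20/2 = 20 kN
  M_B = -wL²/12 = -2·20²/12 = -200/3 kN·m
Load 3 — applied couple M₀=2 kN·m at a=5 m (b=L-a=15):
  R_A = 6M₀ab/L³ = 6·2·5·15/20³ = 9/80 kN
  M_A = M₀b(2a-b)/L² = 2·15·(2·5-15)/20² = -3/8 kN·m
  R_B = -6M₀ab/L³ = -6·2·5·15/20³ = -9/80 kN
  M_B = M₀a(2b-a)/L² = 2·5·(2·15-5)/20² = 5/8 kN·m
Load 4 — applied couple M₀=3 kN·m at a=20/3 m (b=L-a=40/3):
  R_A = 6M₀ab/L³ = 6·3·(20/3)·(40/3)/20³ = 1/5 kN
  M_A = M₀b(2a-b)/L² = 3·(40/3)·(2·(20/3)-(40/3))/20² = 0 kN·m
  R_B = -6M₀ab/L³ = -6·3·(20/3)·(40/3)/20³ = -1/5 kN
  M_B = M₀a(2b-a)/L² = 3·(20/3)·(2·(40/3)-(20/3))/20² = 1 kN·m
Superposition: R_A = 661/16 kN, M_A = 1277/8 kN·m, R_B = 1099/16 kN, M_B = -4921/24 kN·m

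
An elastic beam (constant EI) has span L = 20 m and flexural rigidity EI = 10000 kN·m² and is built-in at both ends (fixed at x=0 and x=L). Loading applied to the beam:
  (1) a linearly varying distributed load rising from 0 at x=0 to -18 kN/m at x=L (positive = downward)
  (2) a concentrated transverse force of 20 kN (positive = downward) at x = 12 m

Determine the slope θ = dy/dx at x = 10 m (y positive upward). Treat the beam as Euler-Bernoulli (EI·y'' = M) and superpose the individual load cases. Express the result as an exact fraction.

θ(10) = 43/10000 rad

Load 1 — triangular load w₀=-18 kN/m (0→w₀ over full span):
  θ_1 = -w₀(2x(L-x)(L-2x)(x+2L)+x²(L-x)²)/(120LEI) = -(-18)·(2·10·(20-10)·(20-2·10)·(10+2·20)+10²·(20-10)²)/(120·20·10000) = 3/400 rad
Load 2 — point force P=20 kN at a=12 m (b=L-a=8):
  θ_2 = -Pb²x(2aL-(3a+b)x)/(2L³EI)  [x≤a] = -20·8²·10·(2·12·20-(3·12+8)·10)/(2·20³·10000) = -2/625 rad
Superposition: θ = Σ θ_i = 43/10000 rad ≈ 0.004300 rad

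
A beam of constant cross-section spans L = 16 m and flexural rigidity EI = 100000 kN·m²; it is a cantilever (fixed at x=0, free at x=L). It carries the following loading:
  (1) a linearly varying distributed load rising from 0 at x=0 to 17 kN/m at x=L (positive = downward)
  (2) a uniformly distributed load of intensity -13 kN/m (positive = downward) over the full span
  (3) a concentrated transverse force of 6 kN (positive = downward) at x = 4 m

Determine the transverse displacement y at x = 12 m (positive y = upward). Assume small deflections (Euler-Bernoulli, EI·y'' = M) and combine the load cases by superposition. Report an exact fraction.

Load 1 — triangular load w₀=17 kN/m (0→w₀ over full span):
  y_1 = (w₀Lx³/12-w₀L²x²/6-w₀x⁵/(120L))/EI = (17·16·12³/12-17·16²·12²/6-17·12⁵/(120·16))/100000 = -42177/62500 m
Load 2 — uniform load w=-13 kN/m over full span:
  y_2 = -wx²(x²-4Lx+6L²)/(24EI) = -(-13)·12²·(12²-4·16·12+6·16²)/(24·100000) = 2223/3125 m
Load 3 — point force P=6 kN at a=4 m (b=L-a=12):
  y_3 = -Pa²(3x-a)/(6EI)  [x>a] = -6·4²·(3·12-4)/(6·100000) = -16/3125 m
Superposition: y = Σ y_i = 1963/62500 m ≈ 0.031408 m

y(12) = 1963/62500 m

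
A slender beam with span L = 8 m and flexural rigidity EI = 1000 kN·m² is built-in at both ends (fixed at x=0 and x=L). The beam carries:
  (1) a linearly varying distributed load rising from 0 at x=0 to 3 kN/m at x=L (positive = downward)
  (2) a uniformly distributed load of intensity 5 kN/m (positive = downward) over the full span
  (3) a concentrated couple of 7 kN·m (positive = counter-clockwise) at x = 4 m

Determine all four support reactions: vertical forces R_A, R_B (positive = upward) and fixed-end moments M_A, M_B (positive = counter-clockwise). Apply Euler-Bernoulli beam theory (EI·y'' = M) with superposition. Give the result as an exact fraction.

R_A = 1993/80 kN, M_A = 2089/60 kN·m, R_B = 2167/80 kN, M_B = -2071/60 kN·m

Load 1 — triangular load w₀=3 kN/m (0→w₀ over full span):
  R_A = 3w₀L/20 = 3·3·8/20 = 18/5 kN
  M_A = w₀L²/30 = 3·8²/30 = 32/5 kN·m
  R_B = 7w₀L/20 = 7·3·8/20 = 42/5 kN
  M_B = -w₀L²/20 = -3·8²/20 = -48/5 kN·m
Load 2 — uniform load w=5 kN/m over full span:
  R_A = wL/2 = 5·8/2 = 20 kN
  M_A = wL²/12 = 5·8²/12 = 80/3 kN·m
  R_B = wL/2 = 5·8/2 = 20 kN
  M_B = -wL²/12 = -5·8²/12 = -80/3 kN·m
Load 3 — applied couple M₀=7 kN·m at a=4 m (b=L-a=4):
  R_A = 6M₀ab/L³ = 6·7·4·4/8³ = 21/16 kN
  M_A = M₀b(2a-b)/L² = 7·4·(2·4-4)/8² = 7/4 kN·m
  R_B = -6M₀ab/L³ = -6·7·4·4/8³ = -21/16 kN
  M_B = M₀a(2b-a)/L² = 7·4·(2·4-4)/8² = 7/4 kN·m
Superposition: R_A = 1993/80 kN, M_A = 2089/60 kN·m, R_B = 2167/80 kN, M_B = -2071/60 kN·m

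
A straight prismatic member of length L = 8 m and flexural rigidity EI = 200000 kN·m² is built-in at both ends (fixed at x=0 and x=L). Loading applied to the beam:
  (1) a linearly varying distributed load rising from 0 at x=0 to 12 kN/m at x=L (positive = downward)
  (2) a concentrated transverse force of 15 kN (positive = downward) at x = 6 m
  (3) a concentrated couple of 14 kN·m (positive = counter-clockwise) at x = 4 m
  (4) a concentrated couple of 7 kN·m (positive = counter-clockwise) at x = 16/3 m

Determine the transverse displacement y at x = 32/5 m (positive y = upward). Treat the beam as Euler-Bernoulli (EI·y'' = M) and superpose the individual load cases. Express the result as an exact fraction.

y(32/5) = -1421317/7031250000 m

Load 1 — triangular load w₀=12 kN/m (0→w₀ over full span):
  y_1 = -w₀x²(L-x)²(x+2L)/(120LEI) = -12·(32/5)²·(8-(32/5))²·((32/5)+2·8)/(120·8·200000) = -7168/48828125 m
Load 2 — point force P=15 kN at a=6 m (b=L-a=2):
  y_2 = -Pa²(L-x)²(3bL-(3b+a)(L-x))/(6L³EI)  [x>a] = -15·6²·(8-(32/5))²·(3·2·8-(3·2+6)·(8-(32/5)))/(6·8³·200000) = -81/1250000 m
Load 3 — applied couple M₀=14 kN·m at a=4 m (b=L-a=4):
  y_3 = (R_Ax³/6 - M_Ax²/2 - M₀(x-a)²/2)/EI  [x>a] with R_A=21/8, M_A=7/2 = ((21/8)·(32/5)³/6 - (7/2)·(32/5)²/2 - 14·((32/5)-4)²/2)/200000 = 21/1562500 m
Load 4 — applied couple M₀=7 kN·m at a=16/3 m (b=L-a=8/3):
  y_4 = (R_Ax³/6 - M_Ax²/2 - M₀(x-a)²/2)/EI  [x>a] with R_A=7/6, M_A=7/3 = ((7/6)·(32/5)³/6 - (7/3)·(32/5)²/2 - 7·((32/5)-(16/3))²/2)/200000 = -14/3515625 m
Superposition: y = Σ y_i = -1421317/7031250000 m ≈ -0.000202 m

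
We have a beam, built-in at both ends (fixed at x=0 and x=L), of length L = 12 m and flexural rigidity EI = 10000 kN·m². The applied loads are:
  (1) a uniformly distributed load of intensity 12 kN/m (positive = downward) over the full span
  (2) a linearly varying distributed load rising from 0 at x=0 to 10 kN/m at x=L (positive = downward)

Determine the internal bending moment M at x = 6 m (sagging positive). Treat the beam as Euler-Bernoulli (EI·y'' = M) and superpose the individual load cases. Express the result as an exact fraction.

M(6) = 102 kN·m

Load 1 — uniform load w=12 kN/m over full span:
  M_1 = wLx/2 - wL²/12 - wx²/2 = 12·12·6/2 - 12·12²/12 - 12·6²/2 = 72 kN·m
Load 2 — triangular load w₀=10 kN/m (0→w₀ over full span):
  M_2 = 3w₀Lx/20 - w₀L²/30 - w₀x³/(6L) = 3·10·12·6/20 - 10·12²/30 - 10·6³/(6·12) = 30 kN·m
Superposition: M = Σ M_i = 102 kN·m ≈ 102.000000 kN·m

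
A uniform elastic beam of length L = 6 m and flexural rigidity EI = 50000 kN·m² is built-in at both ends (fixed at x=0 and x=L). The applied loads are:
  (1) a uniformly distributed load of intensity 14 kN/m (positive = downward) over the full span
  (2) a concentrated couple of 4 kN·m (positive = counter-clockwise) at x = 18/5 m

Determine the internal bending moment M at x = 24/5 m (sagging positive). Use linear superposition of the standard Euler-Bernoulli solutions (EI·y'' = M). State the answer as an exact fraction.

Load 1 — uniform load w=14 kN/m over full span:
  M_1 = wLx/2 - wL²/12 - wx²/2 = 14·6·(24/5)/2 - 14·6²/12 - 14·(24/5)²/2 = -42/25 kN·m
Load 2 — applied couple M₀=4 kN·m at a=18/5 m (b=L-a=12/5):
  M_2 = R_Ax - M_A - M₀  [x>a] with R_A=24/25, M_A=32/25 = (24/25)·(24/5) - (32/25) - 4 = -84/125 kN·m
Superposition: M = Σ M_i = -294/125 kN·m ≈ -2.352000 kN·m

M(24/5) = -294/125 kN·m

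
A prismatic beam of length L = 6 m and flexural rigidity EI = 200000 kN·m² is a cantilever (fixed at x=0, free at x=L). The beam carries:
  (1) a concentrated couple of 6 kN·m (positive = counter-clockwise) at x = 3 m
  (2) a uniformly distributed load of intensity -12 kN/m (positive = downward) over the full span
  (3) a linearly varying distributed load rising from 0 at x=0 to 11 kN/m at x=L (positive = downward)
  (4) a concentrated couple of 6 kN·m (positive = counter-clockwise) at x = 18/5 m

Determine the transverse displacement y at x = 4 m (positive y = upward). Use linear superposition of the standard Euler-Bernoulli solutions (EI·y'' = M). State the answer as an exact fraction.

Load 1 — applied couple M₀=6 kN·m at a=3 m (b=L-a=3):
  y_1 = M₀a(2x-a)/(2EI)  [x>a] = 6·3·(2·4-3)/(2·200000) = 9/40000 m
Load 2 — uniform load w=-12 kN/m over full span:
  y_2 = -wx²(x²-4Lx+6L²)/(24EI) = -(-12)·4²·(4²-4·6·4+6·6²)/(24·200000) = 17/3125 m
Load 3 — triangular load w₀=11 kN/m (0→w₀ over full span):
  y_3 = (w₀Lx³/12-w₀L²x²/6-w₀x⁵/(120L))/EI = (11·6·4³/12-11·6²·4²/6-11·4⁵/(120·6))/200000 = -506/140625 m
Load 4 — applied couple M₀=6 kN·m at a=18/5 m (b=L-a=12/5):
  y_4 = M₀a(2x-a)/(2EI)  [x>a] = 6·(18/5)·(2·4-(18/5))/(2·200000) = 297/1250000 m
Superposition: y = Σ y_i = 103697/45000000 m ≈ 0.002304 m

y(4) = 103697/45000000 m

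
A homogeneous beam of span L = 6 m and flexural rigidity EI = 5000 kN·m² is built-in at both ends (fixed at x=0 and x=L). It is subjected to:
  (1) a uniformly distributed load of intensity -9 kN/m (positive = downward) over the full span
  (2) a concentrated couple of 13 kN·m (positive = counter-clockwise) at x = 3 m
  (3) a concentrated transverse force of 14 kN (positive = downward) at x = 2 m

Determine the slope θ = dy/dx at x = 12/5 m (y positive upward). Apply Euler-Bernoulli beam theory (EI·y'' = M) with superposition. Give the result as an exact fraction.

θ(12/5) = 1027/625000 rad

Load 1 — uniform load w=-9 kN/m over full span:
  θ_1 = -wx(L-x)(L-2x)/(12EI) = -(-9)·(12/5)·(6-(12/5))·(6-2·(12/5))/(12·5000) = 243/156250 rad
Load 2 — applied couple M₀=13 kN·m at a=3 m (b=L-a=3):
  θ_2 = (R_Ax²/2 - M_Ax)/EI  [x≤a] with R_A=13/4, M_A=13/4 = ((13/4)·(12/5)²/2 - (13/4)·(12/5))/5000 = 39/125000 rad
Load 3 — point force P=14 kN at a=2 m (b=L-a=4):
  θ_3 = Pa²(L-x)(2bL-(3b+a)(L-x))/(2L³EI)  [x>a] = 14·2²·(6-(12/5))·(2·4·6-(3·4+2)·(6-(12/5)))/(2·6³·5000) = -7/31250 rad
Superposition: θ = Σ θ_i = 1027/625000 rad ≈ 0.001643 rad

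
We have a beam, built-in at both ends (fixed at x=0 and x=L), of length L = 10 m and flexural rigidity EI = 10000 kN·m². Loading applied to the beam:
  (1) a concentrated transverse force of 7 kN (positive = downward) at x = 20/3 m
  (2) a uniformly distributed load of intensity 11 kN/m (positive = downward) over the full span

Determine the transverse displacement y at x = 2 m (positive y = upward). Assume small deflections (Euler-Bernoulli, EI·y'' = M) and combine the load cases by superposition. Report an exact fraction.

y(2) = -2537/202500 m

Load 1 — point force P=7 kN at a=20/3 m (b=L-a=10/3):
  y_1 = -Pb²x²(3aL-(3a+b)x)/(6L³EI)  [x≤a] = -7·(10/3)²·2²·(3·(20/3)·10-(3·(20/3)+(10/3))·2)/(6·10³·10000) = -161/202500 m
Load 2 — uniform load w=11 kN/m over full span:
  y_2 = -wx²(L-x)²/(24EI) = -11·2²·(10-2)²/(24·10000) = -22/1875 m
Superposition: y = Σ y_i = -2537/202500 m ≈ -0.012528 m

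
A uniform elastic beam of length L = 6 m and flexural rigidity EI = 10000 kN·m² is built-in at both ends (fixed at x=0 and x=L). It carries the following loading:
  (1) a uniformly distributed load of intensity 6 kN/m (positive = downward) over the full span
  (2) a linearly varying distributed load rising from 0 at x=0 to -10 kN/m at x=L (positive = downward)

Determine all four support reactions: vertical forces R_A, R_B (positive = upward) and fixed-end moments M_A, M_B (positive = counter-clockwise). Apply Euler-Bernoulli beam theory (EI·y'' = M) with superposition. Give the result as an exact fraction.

R_A = 9 kN, M_A = 6 kN·m, R_B = -3 kN, M_B = 0 kN·m

Load 1 — uniform load w=6 kN/m over full span:
  R_A = wL/2 = 6·6/2 = 18 kN
  M_A = wL²/12 = 6·6²/12 = 18 kN·m
  R_B = wL/2 = 6·6/2 = 18 kN
  M_B = -wL²/12 = -6·6²/12 = -18 kN·m
Load 2 — triangular load w₀=-10 kN/m (0→w₀ over full span):
  R_A = 3w₀L/20 = 3·(-10)·6/20 = -9 kN
  M_A = w₀L²/30 = (-10)·6²/30 = -12 kN·m
  R_B = 7w₀L/20 = 7·(-10)·6/20 = -21 kN
  M_B = -w₀L²/20 = -(-10)·6²/20 = 18 kN·m
Superposition: R_A = 9 kN, M_A = 6 kN·m, R_B = -3 kN, M_B = 0 kN·m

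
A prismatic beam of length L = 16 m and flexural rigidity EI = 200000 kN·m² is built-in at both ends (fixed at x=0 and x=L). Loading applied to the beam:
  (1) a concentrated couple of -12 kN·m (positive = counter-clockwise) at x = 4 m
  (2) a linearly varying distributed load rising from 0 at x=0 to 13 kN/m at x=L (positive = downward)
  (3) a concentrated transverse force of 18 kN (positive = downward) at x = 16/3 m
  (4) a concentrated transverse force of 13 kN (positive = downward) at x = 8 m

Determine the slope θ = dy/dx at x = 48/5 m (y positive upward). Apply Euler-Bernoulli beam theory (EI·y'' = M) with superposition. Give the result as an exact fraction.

θ(48/5) = 12981/15625000 rad

Load 1 — applied couple M₀=-12 kN·m at a=4 m (b=L-a=12):
  θ_1 = (R_Ax²/2 - M_Ax - M₀(x-a))/EI  [x>a] with R_A=-27/32, M_A=9/4 = ((-27/32)·(48/5)²/2 - (9/4)·(48/5) - (-12)·((48/5)-4))/200000 = 21/625000 rad
Load 2 — triangular load w₀=13 kN/m (0→w₀ over full span):
  θ_2 = -w₀(2x(L-x)(L-2x)(x+2L)+x²(L-x)²)/(120LEI) = -13·(2·(48/5)·(16-(48/5))·(16-2·(48/5))·((48/5)+2·16)+(48/5)²·(16-(48/5))²)/(120·16·200000) = 832/1953125 rad
Load 3 — point force P=18 kN at a=16/3 m (b=L-a=32/3):
  θ_3 = Pa²(L-x)(2bL-(3b+a)(L-x))/(2L³EI)  [x>a] = 18·(16/3)²·(16-(48/5))·(2·(32/3)·16-(3·(32/3)+(16/3))·(16-(48/5)))/(2·16³·200000) = 16/78125 rad
Load 4 — point force P=13 kN at a=8 m (b=L-a=8):
  θ_4 = Pa²(L-x)(2bL-(3b+a)(L-x))/(2L³EI)  [x>a] = 13·8²·(16-(48/5))·(2·8·16-(3·8+8)·(16-(48/5)))/(2·16³·200000) = 13/78125 rad
Superposition: θ = Σ θ_i = 12981/15625000 rad ≈ 0.000831 rad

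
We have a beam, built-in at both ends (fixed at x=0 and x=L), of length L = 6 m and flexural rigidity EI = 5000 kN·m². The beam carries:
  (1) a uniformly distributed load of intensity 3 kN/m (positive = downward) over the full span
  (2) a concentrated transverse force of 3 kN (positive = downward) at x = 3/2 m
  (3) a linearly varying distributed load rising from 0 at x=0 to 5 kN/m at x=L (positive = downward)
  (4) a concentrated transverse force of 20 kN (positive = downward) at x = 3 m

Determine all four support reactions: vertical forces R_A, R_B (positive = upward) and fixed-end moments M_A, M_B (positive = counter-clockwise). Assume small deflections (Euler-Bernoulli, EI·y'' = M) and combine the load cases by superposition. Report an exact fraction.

Load 1 — uniform load w=3 kN/m over full span:
  R_A = wL/2 = 3·6/2 = 9 kN
  M_A = wL²/12 = 3·6²/12 = 9 kN·m
  R_B = wL/2 = 3·6/2 = 9 kN
  M_B = -wL²/12 = -3·6²/12 = -9 kN·m
Load 2 — point force P=3 kN at a=3/2 m (b=L-a=9/2):
  R_A = Pb²(3a+b)/L³ = 3·(9/2)²·(3·(3/2)+(9/2))/6³ = 81/32 kN
  M_A = Pab²/L² = 3·(3/2)·(9/2)²/6² = 81/32 kN·m
  R_B = Pa²(a+3b)/L³ = 3·(3/2)²·((3/2)+3·(9/2))/6³ = 15/32 kN
  M_B = -Pa²b/L² = -3·(3/2)²·(9/2)/6² = -27/32 kN·m
Load 3 — triangular load w₀=5 kN/m (0→w₀ over full span):
  R_A = 3w₀L/20 = 3·5·6/20 = 9/2 kN
  M_A = w₀L²/30 = 5·6²/30 = 6 kN·m
  R_B = 7w₀L/20 = 7·5·6/20 = 21/2 kN
  M_B = -w₀L²/20 = -5·6²/20 = -9 kN·m
Load 4 — point force P=20 kN at a=3 m (b=L-a=3):
  R_A = Pb²(3a+b)/L³ = 20·3²·(3·3+3)/6³ = 10 kN
  M_A = Pab²/L² = 20·3·3²/6² = 15 kN·m
  R_B = Pa²(a+3b)/L³ = 20·3²·(3+3·3)/6³ = 10 kN
  M_B = -Pa²b/L² = -20·3²·3/6² = -15 kN·m
Superposition: R_A = 833/32 kN, M_A = 1041/32 kN·m, R_B = 959/32 kN, M_B = -1083/32 kN·m

R_A = 833/32 kN, M_A = 1041/32 kN·m, R_B = 959/32 kN, M_B = -1083/32 kN·m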